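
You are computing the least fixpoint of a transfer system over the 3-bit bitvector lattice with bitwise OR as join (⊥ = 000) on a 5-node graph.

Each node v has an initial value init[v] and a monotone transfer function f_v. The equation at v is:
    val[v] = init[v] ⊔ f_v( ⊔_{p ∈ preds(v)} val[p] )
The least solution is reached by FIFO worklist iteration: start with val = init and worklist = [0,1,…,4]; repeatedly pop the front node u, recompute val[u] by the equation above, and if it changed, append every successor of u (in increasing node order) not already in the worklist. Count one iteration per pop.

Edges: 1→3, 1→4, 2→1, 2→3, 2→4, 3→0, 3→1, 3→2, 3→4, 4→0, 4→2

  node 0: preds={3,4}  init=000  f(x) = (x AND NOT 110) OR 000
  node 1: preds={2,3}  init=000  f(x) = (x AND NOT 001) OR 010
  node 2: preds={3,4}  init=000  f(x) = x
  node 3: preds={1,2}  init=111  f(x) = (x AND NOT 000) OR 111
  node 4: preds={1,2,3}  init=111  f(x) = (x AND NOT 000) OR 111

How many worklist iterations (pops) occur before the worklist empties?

6

Worklist (6 pops):
  #1 pop 0: in=111 → 001 (was 000); enqueue []
  #2 pop 1: in=111 → 110 (was 000); enqueue []
  #3 pop 2: in=111 → 111 (was 000); enqueue [1]
  #4 pop 3: in=111 → 111 (no change)
  #5 pop 4: in=111 → 111 (no change)
  #6 pop 1: in=111 → 110 (no change)

Fixpoint:
  val[0] = 001
  val[1] = 110
  val[2] = 111
  val[3] = 111
  val[4] = 111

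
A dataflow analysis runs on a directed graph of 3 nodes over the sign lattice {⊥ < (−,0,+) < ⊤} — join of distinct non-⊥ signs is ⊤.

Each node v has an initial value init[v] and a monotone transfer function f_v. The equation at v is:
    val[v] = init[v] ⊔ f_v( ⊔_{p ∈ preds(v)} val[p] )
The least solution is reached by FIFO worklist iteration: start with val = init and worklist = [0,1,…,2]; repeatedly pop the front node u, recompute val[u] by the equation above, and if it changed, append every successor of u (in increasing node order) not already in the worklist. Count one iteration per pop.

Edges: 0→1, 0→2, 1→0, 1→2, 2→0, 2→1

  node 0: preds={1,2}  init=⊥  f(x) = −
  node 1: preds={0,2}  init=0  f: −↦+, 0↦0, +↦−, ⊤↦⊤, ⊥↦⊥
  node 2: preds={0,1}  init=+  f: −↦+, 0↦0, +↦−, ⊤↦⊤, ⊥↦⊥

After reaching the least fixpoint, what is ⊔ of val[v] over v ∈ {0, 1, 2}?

⊤

Iteration log — 5 steps:
  step 1. node 0  ⊔preds=⊤  new=−  old=⊥  +wl: 
  step 2. node 1  ⊔preds=⊤  new=⊤  old=0  +wl: 0
  step 3. node 2  ⊔preds=⊤  new=⊤  old=+  +wl: 1
  step 4. node 0  ⊔preds=⊤  new=−  stable
  step 5. node 1  ⊔preds=⊤  new=⊤  stable

Least fixpoint reached:
  node 0: −
  node 1: ⊤
  node 2: ⊤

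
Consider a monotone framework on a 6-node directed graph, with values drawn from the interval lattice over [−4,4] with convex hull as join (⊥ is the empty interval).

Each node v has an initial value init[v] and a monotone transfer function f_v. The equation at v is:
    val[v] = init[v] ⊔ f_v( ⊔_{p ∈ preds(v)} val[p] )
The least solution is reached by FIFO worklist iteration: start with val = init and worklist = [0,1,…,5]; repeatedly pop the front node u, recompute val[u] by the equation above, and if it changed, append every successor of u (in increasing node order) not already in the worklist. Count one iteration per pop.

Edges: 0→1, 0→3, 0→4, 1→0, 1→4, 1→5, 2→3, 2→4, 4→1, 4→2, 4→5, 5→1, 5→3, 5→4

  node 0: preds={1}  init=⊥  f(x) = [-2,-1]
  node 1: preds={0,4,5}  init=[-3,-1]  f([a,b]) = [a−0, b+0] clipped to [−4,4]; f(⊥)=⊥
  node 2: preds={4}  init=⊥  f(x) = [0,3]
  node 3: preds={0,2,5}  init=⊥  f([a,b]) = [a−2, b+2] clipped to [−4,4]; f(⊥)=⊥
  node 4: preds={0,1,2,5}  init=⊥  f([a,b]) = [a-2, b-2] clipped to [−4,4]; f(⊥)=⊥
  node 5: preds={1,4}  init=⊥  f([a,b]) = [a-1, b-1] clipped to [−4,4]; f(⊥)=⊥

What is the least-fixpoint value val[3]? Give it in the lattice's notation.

Worklist (12 pops):
  #1 pop 0: in=[-3,-1] → [-2,-1] (was ⊥); enqueue []
  #2 pop 1: in=[-2,-1] → [-3,-1] (no change)
  #3 pop 2: in=⊥ → [0,3] (was ⊥); enqueue []
  #4 pop 3: in=[-2,3] → [-4,4] (was ⊥); enqueue []
  #5 pop 4: in=[-3,3] → [-4,1] (was ⊥); enqueue [1,2]
  #6 pop 5: in=[-4,1] → [-4,0] (was ⊥); enqueue [3,4]
  #7 pop 1: in=[-4,1] → [-4,1] (was [-3,-1]); enqueue [0,5]
  #8 pop 2: in=[-4,1] → [0,3] (no change)
  #9 pop 3: in=[-4,3] → [-4,4] (no change)
  #10 pop 4: in=[-4,3] → [-4,1] (no change)
  #11 pop 0: in=[-4,1] → [-2,-1] (no change)
  #12 pop 5: in=[-4,1] → [-4,0] (no change)

Fixpoint:
  val[0] = [-2,-1]
  val[1] = [-4,1]
  val[2] = [0,3]
  val[3] = [-4,4]
  val[4] = [-4,1]
  val[5] = [-4,0]

[-4,4]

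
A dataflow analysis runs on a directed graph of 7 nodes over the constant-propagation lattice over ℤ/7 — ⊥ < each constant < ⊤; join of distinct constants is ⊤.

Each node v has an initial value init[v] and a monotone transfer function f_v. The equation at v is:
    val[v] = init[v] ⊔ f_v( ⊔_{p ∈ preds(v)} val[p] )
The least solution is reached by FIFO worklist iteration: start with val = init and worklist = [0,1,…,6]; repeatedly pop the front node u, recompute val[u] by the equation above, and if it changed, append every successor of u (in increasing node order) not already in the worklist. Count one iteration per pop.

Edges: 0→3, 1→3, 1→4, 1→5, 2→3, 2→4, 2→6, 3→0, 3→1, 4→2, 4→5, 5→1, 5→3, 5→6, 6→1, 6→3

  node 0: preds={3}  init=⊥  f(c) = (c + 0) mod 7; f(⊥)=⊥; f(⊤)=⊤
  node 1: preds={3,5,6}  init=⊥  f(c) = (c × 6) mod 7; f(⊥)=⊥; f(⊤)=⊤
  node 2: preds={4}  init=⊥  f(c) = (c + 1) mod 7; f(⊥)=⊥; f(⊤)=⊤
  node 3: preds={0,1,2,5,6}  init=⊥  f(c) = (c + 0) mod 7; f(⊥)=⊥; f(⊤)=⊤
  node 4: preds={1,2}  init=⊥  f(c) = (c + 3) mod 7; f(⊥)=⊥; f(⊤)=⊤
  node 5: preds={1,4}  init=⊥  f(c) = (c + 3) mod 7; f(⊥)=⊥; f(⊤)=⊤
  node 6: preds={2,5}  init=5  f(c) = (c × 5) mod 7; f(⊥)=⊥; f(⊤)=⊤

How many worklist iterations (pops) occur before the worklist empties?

18

Iteration log — 18 steps:
  step 1. node 0  ⊔preds=⊥  new=⊥  stable
  step 2. node 1  ⊔preds=5  new=2  old=⊥  +wl: 
  step 3. node 2  ⊔preds=⊥  new=⊥  stable
  step 4. node 3  ⊔preds=⊤  new=⊤  old=⊥  +wl: 0,1
  step 5. node 4  ⊔preds=2  new=5  old=⊥  +wl: 2
  step 6. node 5  ⊔preds=⊤  new=⊤  old=⊥  +wl: 3
  step 7. node 6  ⊔preds=⊤  new=⊤  old=5  +wl: 
  step 8. node 0  ⊔preds=⊤  new=⊤  old=⊥  +wl: 
  step 9. node 1  ⊔preds=⊤  new=⊤  old=2  +wl: 4,5
  step 10. node 2  ⊔preds=5  new=6  old=⊥  +wl: 6
  step 11. node 3  ⊔preds=⊤  new=⊤  stable
  step 12. node 4  ⊔preds=⊤  new=⊤  old=5  +wl: 2
  step 13. node 5  ⊔preds=⊤  new=⊤  stable
  step 14. node 6  ⊔preds=⊤  new=⊤  stable
  step 15. node 2  ⊔preds=⊤  new=⊤  old=6  +wl: 3,4,6
  step 16. node 3  ⊔preds=⊤  new=⊤  stable
  step 17. node 4  ⊔preds=⊤  new=⊤  stable
  step 18. node 6  ⊔preds=⊤  new=⊤  stable

Least fixpoint reached:
  node 0: ⊤
  node 1: ⊤
  node 2: ⊤
  node 3: ⊤
  node 4: ⊤
  node 5: ⊤
  node 6: ⊤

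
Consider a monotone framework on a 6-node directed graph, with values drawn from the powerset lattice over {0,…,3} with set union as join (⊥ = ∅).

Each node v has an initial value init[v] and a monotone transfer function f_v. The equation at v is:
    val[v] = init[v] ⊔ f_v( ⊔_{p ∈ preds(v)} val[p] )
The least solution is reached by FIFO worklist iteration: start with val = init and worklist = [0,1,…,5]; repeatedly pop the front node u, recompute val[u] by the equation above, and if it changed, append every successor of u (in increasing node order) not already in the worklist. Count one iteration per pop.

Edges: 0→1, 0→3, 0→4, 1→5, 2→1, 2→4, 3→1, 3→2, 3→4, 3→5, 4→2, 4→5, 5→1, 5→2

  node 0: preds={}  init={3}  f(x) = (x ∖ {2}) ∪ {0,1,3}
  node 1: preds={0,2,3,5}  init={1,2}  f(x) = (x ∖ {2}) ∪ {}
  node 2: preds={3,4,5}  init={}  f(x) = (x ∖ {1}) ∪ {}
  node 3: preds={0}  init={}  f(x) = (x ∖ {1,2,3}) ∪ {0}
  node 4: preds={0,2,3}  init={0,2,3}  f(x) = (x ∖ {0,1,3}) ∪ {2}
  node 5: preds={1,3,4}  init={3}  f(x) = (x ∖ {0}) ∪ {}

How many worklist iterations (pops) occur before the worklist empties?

8

Trace (8 dequeues):
  [1] u=0 | in {} | out {0,1,3} | prev {3} | push {}
  [2] u=1 | in {0,1,3} | out {0,1,2,3} | prev {1,2} | push {}
  [3] u=2 | in {0,2,3} | out {0,2,3} | prev {} | push {1}
  [4] u=3 | in {0,1,3} | out {0} | prev {} | push {2}
  [5] u=4 | in {0,1,2,3} | out {0,2,3} | ==
  [6] u=5 | in {0,1,2,3} | out {1,2,3} | prev {3} | push {}
  [7] u=1 | in {0,1,2,3} | out {0,1,2,3} | ==
  [8] u=2 | in {0,1,2,3} | out {0,2,3} | ==

Converged values:
  [0] {0,1,3}
  [1] {0,1,2,3}
  [2] {0,2,3}
  [3] {0}
  [4] {0,2,3}
  [5] {1,2,3}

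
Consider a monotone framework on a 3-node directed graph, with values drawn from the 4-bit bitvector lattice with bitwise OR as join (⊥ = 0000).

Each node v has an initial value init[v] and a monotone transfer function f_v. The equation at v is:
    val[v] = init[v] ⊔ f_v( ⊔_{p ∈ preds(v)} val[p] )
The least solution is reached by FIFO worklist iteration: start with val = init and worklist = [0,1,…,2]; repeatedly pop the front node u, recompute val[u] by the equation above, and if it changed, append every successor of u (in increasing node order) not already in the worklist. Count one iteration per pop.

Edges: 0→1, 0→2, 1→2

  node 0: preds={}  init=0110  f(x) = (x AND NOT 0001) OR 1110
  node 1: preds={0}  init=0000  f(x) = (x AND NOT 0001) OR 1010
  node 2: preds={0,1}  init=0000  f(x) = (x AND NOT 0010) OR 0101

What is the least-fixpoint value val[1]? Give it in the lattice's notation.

1110

Iteration log — 3 steps:
  step 1. node 0  ⊔preds=0000  new=1110  old=0110  +wl: 
  step 2. node 1  ⊔preds=1110  new=1110  old=0000  +wl: 
  step 3. node 2  ⊔preds=1110  new=1101  old=0000  +wl: 

Least fixpoint reached:
  node 0: 1110
  node 1: 1110
  node 2: 1101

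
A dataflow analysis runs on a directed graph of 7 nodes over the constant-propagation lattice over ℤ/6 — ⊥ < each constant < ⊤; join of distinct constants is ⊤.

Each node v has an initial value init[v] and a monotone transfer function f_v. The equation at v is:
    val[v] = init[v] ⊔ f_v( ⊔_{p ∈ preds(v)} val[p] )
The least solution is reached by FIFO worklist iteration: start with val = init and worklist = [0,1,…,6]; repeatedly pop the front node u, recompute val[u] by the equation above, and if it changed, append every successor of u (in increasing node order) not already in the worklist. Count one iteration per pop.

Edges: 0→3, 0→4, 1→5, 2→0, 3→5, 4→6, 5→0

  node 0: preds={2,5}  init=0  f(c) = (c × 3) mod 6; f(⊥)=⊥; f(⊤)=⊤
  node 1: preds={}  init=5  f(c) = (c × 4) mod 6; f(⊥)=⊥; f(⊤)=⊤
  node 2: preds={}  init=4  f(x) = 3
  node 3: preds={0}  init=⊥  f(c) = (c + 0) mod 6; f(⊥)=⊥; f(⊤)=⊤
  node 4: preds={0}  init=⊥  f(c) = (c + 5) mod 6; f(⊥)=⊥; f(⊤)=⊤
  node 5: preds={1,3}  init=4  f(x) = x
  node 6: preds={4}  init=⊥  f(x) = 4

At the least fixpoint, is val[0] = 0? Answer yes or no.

no

Trace (12 dequeues):
  [1] u=0 | in 4 | out 0 | ==
  [2] u=1 | in ⊥ | out 5 | ==
  [3] u=2 | in ⊥ | out ⊤ | prev 4 | push {0}
  [4] u=3 | in 0 | out 0 | prev ⊥ | push {}
  [5] u=4 | in 0 | out 5 | prev ⊥ | push {}
  [6] u=5 | in ⊤ | out ⊤ | prev 4 | push {}
  [7] u=6 | in 5 | out 4 | prev ⊥ | push {}
  [8] u=0 | in ⊤ | out ⊤ | prev 0 | push {3,4}
  [9] u=3 | in ⊤ | out ⊤ | prev 0 | push {5}
  [10] u=4 | in ⊤ | out ⊤ | prev 5 | push {6}
  [11] u=5 | in ⊤ | out ⊤ | ==
  [12] u=6 | in ⊤ | out 4 | ==

Converged values:
  [0] ⊤
  [1] 5
  [2] ⊤
  [3] ⊤
  [4] ⊤
  [5] ⊤
  [6] 4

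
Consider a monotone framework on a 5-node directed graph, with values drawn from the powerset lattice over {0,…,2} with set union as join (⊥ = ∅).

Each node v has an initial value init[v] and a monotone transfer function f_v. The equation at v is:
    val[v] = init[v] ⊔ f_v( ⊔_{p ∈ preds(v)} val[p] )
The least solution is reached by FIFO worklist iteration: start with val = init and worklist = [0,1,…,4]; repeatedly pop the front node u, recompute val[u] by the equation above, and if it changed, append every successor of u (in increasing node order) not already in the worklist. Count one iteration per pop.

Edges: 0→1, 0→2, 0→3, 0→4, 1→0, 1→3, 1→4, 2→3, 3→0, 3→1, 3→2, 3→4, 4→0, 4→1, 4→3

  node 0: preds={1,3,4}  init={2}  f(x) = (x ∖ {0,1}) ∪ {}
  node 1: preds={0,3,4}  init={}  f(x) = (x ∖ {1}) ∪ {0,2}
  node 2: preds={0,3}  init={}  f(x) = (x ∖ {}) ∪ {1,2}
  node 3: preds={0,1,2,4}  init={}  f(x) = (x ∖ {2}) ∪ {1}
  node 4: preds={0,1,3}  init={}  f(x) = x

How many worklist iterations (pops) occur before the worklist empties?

9

Trace (9 dequeues):
  [1] u=0 | in {} | out {2} | ==
  [2] u=1 | in {2} | out {0,2} | prev {} | push {0}
  [3] u=2 | in {2} | out {1,2} | prev {} | push {}
  [4] u=3 | in {0,1,2} | out {0,1} | prev {} | push {1,2}
  [5] u=4 | in {0,1,2} | out {0,1,2} | prev {} | push {3}
  [6] u=0 | in {0,1,2} | out {2} | ==
  [7] u=1 | in {0,1,2} | out {0,2} | ==
  [8] u=2 | in {0,1,2} | out {0,1,2} | prev {1,2} | push {}
  [9] u=3 | in {0,1,2} | out {0,1} | ==

Converged values:
  [0] {2}
  [1] {0,2}
  [2] {0,1,2}
  [3] {0,1}
  [4] {0,1,2}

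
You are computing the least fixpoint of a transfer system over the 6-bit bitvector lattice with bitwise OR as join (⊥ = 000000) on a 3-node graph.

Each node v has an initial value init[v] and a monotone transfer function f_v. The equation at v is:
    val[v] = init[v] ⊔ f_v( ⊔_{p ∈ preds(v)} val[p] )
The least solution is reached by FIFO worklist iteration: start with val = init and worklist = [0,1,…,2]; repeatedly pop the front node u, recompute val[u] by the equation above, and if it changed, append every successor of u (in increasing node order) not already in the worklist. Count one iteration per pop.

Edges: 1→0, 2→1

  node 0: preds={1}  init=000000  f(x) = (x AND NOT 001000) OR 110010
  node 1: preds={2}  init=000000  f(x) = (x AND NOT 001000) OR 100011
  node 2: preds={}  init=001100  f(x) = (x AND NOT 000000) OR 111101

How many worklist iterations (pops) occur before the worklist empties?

Worklist (6 pops):
  #1 pop 0: in=000000 → 110010 (was 000000); enqueue []
  #2 pop 1: in=001100 → 100111 (was 000000); enqueue [0]
  #3 pop 2: in=000000 → 111101 (was 001100); enqueue [1]
  #4 pop 0: in=100111 → 110111 (was 110010); enqueue []
  #5 pop 1: in=111101 → 110111 (was 100111); enqueue [0]
  #6 pop 0: in=110111 → 110111 (no change)

Fixpoint:
  val[0] = 110111
  val[1] = 110111
  val[2] = 111101

6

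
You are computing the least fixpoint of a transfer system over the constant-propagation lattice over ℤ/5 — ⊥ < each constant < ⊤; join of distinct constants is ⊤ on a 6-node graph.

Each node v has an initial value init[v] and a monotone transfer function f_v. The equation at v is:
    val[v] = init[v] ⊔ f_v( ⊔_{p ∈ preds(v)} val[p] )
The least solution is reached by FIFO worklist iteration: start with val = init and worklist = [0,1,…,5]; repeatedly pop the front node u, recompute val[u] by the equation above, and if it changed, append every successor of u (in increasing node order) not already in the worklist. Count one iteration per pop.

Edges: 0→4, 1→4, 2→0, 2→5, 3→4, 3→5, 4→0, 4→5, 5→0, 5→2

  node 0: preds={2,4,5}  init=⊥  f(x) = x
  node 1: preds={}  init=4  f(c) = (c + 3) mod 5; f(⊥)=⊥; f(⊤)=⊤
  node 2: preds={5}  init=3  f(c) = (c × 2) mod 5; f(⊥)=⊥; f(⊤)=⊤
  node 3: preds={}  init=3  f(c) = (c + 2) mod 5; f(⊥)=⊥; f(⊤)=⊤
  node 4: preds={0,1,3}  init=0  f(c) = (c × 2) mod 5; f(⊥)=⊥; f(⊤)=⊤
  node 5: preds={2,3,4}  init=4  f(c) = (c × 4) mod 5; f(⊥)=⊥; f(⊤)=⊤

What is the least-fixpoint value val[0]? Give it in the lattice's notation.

⊤

Worklist (10 pops):
  #1 pop 0: in=⊤ → ⊤ (was ⊥); enqueue []
  #2 pop 1: in=⊥ → 4 (no change)
  #3 pop 2: in=4 → 3 (no change)
  #4 pop 3: in=⊥ → 3 (no change)
  #5 pop 4: in=⊤ → ⊤ (was 0); enqueue [0]
  #6 pop 5: in=⊤ → ⊤ (was 4); enqueue [2]
  #7 pop 0: in=⊤ → ⊤ (no change)
  #8 pop 2: in=⊤ → ⊤ (was 3); enqueue [0,5]
  #9 pop 0: in=⊤ → ⊤ (no change)
  #10 pop 5: in=⊤ → ⊤ (no change)

Fixpoint:
  val[0] = ⊤
  val[1] = 4
  val[2] = ⊤
  val[3] = 3
  val[4] = ⊤
  val[5] = ⊤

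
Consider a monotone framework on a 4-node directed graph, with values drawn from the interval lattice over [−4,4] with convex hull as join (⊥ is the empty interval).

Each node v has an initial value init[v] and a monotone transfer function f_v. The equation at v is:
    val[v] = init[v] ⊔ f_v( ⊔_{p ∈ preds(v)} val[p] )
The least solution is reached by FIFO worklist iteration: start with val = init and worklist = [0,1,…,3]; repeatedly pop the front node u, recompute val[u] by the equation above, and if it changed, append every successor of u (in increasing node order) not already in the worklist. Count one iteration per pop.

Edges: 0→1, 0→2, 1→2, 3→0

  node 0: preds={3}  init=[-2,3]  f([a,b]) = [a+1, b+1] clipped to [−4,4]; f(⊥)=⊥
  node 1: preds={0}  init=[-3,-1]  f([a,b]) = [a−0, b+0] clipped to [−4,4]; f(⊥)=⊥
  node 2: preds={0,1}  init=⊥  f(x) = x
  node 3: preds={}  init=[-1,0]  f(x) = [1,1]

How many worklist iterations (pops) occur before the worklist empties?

Trace (5 dequeues):
  [1] u=0 | in [-1,0] | out [-2,3] | ==
  [2] u=1 | in [-2,3] | out [-3,3] | prev [-3,-1] | push {}
  [3] u=2 | in [-3,3] | out [-3,3] | prev ⊥ | push {}
  [4] u=3 | in ⊥ | out [-1,1] | prev [-1,0] | push {0}
  [5] u=0 | in [-1,1] | out [-2,3] | ==

Converged values:
  [0] [-2,3]
  [1] [-3,3]
  [2] [-3,3]
  [3] [-1,1]

5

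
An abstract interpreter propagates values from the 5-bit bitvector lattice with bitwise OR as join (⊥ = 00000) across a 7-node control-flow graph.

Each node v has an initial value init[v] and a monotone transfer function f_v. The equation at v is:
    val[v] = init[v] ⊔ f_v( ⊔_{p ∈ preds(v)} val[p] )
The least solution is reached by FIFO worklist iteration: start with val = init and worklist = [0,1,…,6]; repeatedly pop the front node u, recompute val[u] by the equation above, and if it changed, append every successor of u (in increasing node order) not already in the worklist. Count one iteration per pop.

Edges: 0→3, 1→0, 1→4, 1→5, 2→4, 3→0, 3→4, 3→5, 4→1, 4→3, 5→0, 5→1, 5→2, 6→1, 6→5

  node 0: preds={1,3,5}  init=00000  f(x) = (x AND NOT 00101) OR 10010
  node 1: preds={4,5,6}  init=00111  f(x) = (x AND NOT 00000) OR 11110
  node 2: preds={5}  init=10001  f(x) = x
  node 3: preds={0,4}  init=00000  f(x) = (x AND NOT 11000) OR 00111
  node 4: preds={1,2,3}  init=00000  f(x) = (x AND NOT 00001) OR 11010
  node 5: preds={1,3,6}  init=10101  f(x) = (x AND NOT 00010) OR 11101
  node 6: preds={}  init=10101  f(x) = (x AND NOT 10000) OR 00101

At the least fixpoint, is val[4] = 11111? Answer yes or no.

Trace (12 dequeues):
  [1] u=0 | in 10111 | out 10010 | prev 00000 | push {}
  [2] u=1 | in 10101 | out 11111 | prev 00111 | push {0}
  [3] u=2 | in 10101 | out 10101 | prev 10001 | push {}
  [4] u=3 | in 10010 | out 00111 | prev 00000 | push {}
  [5] u=4 | in 11111 | out 11110 | prev 00000 | push {1,3}
  [6] u=5 | in 11111 | out 11101 | prev 10101 | push {2}
  [7] u=6 | in 00000 | out 10101 | ==
  [8] u=0 | in 11111 | out 11010 | prev 10010 | push {}
  [9] u=1 | in 11111 | out 11111 | ==
  [10] u=3 | in 11110 | out 00111 | ==
  [11] u=2 | in 11101 | out 11101 | prev 10101 | push {4}
  [12] u=4 | in 11111 | out 11110 | ==

Converged values:
  [0] 11010
  [1] 11111
  [2] 11101
  [3] 00111
  [4] 11110
  [5] 11101
  [6] 10101

no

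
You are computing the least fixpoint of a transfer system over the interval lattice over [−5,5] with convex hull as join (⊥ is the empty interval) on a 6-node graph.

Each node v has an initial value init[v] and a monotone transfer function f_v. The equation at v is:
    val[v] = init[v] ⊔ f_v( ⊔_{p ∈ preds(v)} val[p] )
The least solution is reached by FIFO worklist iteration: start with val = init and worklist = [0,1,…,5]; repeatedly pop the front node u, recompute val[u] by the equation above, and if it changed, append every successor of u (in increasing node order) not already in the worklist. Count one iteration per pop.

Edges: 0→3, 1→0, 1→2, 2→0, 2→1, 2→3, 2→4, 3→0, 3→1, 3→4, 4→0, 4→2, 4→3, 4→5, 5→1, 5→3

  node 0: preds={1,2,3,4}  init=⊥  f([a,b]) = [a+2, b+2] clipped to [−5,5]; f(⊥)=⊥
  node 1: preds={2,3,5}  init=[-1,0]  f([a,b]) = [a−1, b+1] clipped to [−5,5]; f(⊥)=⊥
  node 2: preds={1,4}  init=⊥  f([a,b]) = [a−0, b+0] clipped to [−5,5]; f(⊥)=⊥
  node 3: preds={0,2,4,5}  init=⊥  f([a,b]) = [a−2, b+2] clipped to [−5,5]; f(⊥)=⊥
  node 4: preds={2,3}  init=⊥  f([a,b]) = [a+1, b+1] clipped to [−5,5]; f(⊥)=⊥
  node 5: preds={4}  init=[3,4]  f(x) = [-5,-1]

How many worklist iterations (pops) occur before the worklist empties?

Iteration log — 17 steps:
  step 1. node 0  ⊔preds=[-1,0]  new=[1,2]  old=⊥  +wl: 
  step 2. node 1  ⊔preds=[3,4]  new=[-1,5]  old=[-1,0]  +wl: 0
  step 3. node 2  ⊔preds=[-1,5]  new=[-1,5]  old=⊥  +wl: 1
  step 4. node 3  ⊔preds=[-1,5]  new=[-3,5]  old=⊥  +wl: 
  step 5. node 4  ⊔preds=[-3,5]  new=[-2,5]  old=⊥  +wl: 2,3
  step 6. node 5  ⊔preds=[-2,5]  new=[-5,4]  old=[3,4]  +wl: 
  step 7. node 0  ⊔preds=[-3,5]  new=[-1,5]  old=[1,2]  +wl: 
  step 8. node 1  ⊔preds=[-5,5]  new=[-5,5]  old=[-1,5]  +wl: 0
  step 9. node 2  ⊔preds=[-5,5]  new=[-5,5]  old=[-1,5]  +wl: 1,4
  step 10. node 3  ⊔preds=[-5,5]  new=[-5,5]  old=[-3,5]  +wl: 
  step 11. node 0  ⊔preds=[-5,5]  new=[-3,5]  old=[-1,5]  +wl: 3
  step 12. node 1  ⊔preds=[-5,5]  new=[-5,5]  stable
  step 13. node 4  ⊔preds=[-5,5]  new=[-4,5]  old=[-2,5]  +wl: 0,2,5
  step 14. node 3  ⊔preds=[-5,5]  new=[-5,5]  stable
  step 15. node 0  ⊔preds=[-5,5]  new=[-3,5]  stable
  step 16. node 2  ⊔preds=[-5,5]  new=[-5,5]  stable
  step 17. node 5  ⊔preds=[-4,5]  new=[-5,4]  stable

Least fixpoint reached:
  node 0: [-3,5]
  node 1: [-5,5]
  node 2: [-5,5]
  node 3: [-5,5]
  node 4: [-4,5]
  node 5: [-5,4]

17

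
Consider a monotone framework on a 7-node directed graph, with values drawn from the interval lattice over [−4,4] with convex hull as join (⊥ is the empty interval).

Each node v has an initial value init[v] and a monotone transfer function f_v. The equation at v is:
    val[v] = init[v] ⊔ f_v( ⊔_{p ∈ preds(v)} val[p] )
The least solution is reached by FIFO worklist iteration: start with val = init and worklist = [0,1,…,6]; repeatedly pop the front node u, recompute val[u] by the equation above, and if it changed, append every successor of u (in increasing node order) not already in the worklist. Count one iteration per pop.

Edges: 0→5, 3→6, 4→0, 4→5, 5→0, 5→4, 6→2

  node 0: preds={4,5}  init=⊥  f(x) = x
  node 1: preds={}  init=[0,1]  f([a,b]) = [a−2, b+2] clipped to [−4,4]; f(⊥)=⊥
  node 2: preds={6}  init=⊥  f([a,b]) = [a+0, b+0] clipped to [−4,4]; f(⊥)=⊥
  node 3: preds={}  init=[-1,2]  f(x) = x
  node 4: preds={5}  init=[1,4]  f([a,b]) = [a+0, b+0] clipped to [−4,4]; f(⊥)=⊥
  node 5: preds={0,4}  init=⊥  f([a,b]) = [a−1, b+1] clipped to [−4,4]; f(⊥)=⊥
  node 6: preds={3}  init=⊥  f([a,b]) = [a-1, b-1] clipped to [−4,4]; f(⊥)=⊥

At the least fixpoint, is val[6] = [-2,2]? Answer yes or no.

Iteration log — 24 steps:
  step 1. node 0  ⊔preds=[1,4]  new=[1,4]  old=⊥  +wl: 
  step 2. node 1  ⊔preds=⊥  new=[0,1]  stable
  step 3. node 2  ⊔preds=⊥  new=⊥  stable
  step 4. node 3  ⊔preds=⊥  new=[-1,2]  stable
  step 5. node 4  ⊔preds=⊥  new=[1,4]  stable
  step 6. node 5  ⊔preds=[1,4]  new=[0,4]  old=⊥  +wl: 0,4
  step 7. node 6  ⊔preds=[-1,2]  new=[-2,1]  old=⊥  +wl: 2
  step 8. node 0  ⊔preds=[0,4]  new=[0,4]  old=[1,4]  +wl: 5
  step 9. node 4  ⊔preds=[0,4]  new=[0,4]  old=[1,4]  +wl: 0
  step 10. node 2  ⊔preds=[-2,1]  new=[-2,1]  old=⊥  +wl: 
  step 11. node 5  ⊔preds=[0,4]  new=[-1,4]  old=[0,4]  +wl: 4
  step 12. node 0  ⊔preds=[-1,4]  new=[-1,4]  old=[0,4]  +wl: 5
  step 13. node 4  ⊔preds=[-1,4]  new=[-1,4]  old=[0,4]  +wl: 0
  step 14. node 5  ⊔preds=[-1,4]  new=[-2,4]  old=[-1,4]  +wl: 4
  step 15. node 0  ⊔preds=[-2,4]  new=[-2,4]  old=[-1,4]  +wl: 5
  step 16. node 4  ⊔preds=[-2,4]  new=[-2,4]  old=[-1,4]  +wl: 0
  step 17. node 5  ⊔preds=[-2,4]  new=[-3,4]  old=[-2,4]  +wl: 4
  step 18. node 0  ⊔preds=[-3,4]  new=[-3,4]  old=[-2,4]  +wl: 5
  step 19. node 4  ⊔preds=[-3,4]  new=[-3,4]  old=[-2,4]  +wl: 0
  step 20. node 5  ⊔preds=[-3,4]  new=[-4,4]  old=[-3,4]  +wl: 4
  step 21. node 0  ⊔preds=[-4,4]  new=[-4,4]  old=[-3,4]  +wl: 5
  step 22. node 4  ⊔preds=[-4,4]  new=[-4,4]  old=[-3,4]  +wl: 0
  step 23. node 5  ⊔preds=[-4,4]  new=[-4,4]  stable
  step 24. node 0  ⊔preds=[-4,4]  new=[-4,4]  stable

Least fixpoint reached:
  node 0: [-4,4]
  node 1: [0,1]
  node 2: [-2,1]
  node 3: [-1,2]
  node 4: [-4,4]
  node 5: [-4,4]
  node 6: [-2,1]

no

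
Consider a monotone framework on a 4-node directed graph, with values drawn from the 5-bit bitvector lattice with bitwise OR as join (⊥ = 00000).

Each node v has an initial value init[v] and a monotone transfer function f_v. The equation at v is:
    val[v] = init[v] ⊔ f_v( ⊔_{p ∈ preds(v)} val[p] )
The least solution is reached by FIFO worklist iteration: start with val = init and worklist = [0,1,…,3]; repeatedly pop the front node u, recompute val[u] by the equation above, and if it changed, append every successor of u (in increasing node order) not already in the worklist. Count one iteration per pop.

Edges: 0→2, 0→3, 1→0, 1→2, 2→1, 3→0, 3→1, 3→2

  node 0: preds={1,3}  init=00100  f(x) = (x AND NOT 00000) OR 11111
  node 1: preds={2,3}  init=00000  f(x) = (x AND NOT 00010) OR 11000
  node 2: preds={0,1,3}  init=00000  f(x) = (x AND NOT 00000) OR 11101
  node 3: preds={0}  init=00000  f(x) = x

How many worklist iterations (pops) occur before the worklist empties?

Worklist (8 pops):
  #1 pop 0: in=00000 → 11111 (was 00100); enqueue []
  #2 pop 1: in=00000 → 11000 (was 00000); enqueue [0]
  #3 pop 2: in=11111 → 11111 (was 00000); enqueue [1]
  #4 pop 3: in=11111 → 11111 (was 00000); enqueue [2]
  #5 pop 0: in=11111 → 11111 (no change)
  #6 pop 1: in=11111 → 11101 (was 11000); enqueue [0]
  #7 pop 2: in=11111 → 11111 (no change)
  #8 pop 0: in=11111 → 11111 (no change)

Fixpoint:
  val[0] = 11111
  val[1] = 11101
  val[2] = 11111
  val[3] = 11111

8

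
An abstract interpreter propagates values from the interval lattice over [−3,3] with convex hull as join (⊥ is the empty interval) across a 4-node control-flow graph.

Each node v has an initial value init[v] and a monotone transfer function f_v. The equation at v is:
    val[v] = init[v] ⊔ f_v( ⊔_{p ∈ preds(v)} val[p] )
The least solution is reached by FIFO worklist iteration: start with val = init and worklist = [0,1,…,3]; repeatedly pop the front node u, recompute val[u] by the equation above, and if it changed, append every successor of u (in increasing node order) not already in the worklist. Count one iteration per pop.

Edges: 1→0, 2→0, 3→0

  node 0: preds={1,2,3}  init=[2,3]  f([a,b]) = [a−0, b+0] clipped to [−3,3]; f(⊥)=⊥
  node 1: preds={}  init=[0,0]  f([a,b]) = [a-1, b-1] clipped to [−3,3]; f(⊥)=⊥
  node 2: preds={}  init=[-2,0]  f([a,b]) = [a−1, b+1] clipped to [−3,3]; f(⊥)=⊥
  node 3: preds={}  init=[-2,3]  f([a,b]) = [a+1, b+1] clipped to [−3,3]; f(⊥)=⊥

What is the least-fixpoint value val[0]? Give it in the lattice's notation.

Iteration log — 4 steps:
  step 1. node 0  ⊔preds=[-2,3]  new=[-2,3]  old=[2,3]  +wl: 
  step 2. node 1  ⊔preds=⊥  new=[0,0]  stable
  step 3. node 2  ⊔preds=⊥  new=[-2,0]  stable
  step 4. node 3  ⊔preds=⊥  new=[-2,3]  stable

Least fixpoint reached:
  node 0: [-2,3]
  node 1: [0,0]
  node 2: [-2,0]
  node 3: [-2,3]

[-2,3]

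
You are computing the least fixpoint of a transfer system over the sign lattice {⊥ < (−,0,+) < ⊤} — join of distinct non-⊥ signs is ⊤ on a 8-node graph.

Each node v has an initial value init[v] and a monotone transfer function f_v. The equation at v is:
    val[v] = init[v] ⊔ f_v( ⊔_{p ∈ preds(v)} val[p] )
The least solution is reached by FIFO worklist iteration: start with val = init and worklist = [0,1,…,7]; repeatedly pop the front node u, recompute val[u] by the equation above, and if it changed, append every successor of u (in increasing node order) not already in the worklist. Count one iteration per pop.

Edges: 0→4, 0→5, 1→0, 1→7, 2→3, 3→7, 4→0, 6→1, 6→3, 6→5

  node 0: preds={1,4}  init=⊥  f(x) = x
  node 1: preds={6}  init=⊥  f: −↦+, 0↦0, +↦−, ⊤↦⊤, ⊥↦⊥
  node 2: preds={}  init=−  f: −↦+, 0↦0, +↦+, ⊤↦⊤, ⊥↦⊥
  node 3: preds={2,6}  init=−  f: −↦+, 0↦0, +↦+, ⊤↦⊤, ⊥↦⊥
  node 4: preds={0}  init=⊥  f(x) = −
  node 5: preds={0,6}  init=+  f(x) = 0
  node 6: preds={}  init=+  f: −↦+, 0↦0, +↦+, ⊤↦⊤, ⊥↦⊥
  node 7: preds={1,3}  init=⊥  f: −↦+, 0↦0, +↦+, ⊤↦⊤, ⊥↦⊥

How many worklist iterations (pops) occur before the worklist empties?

Iteration log — 11 steps:
  step 1. node 0  ⊔preds=⊥  new=⊥  stable
  step 2. node 1  ⊔preds=+  new=−  old=⊥  +wl: 0
  step 3. node 2  ⊔preds=⊥  new=−  stable
  step 4. node 3  ⊔preds=⊤  new=⊤  old=−  +wl: 
  step 5. node 4  ⊔preds=⊥  new=−  old=⊥  +wl: 
  step 6. node 5  ⊔preds=+  new=⊤  old=+  +wl: 
  step 7. node 6  ⊔preds=⊥  new=+  stable
  step 8. node 7  ⊔preds=⊤  new=⊤  old=⊥  +wl: 
  step 9. node 0  ⊔preds=−  new=−  old=⊥  +wl: 4,5
  step 10. node 4  ⊔preds=−  new=−  stable
  step 11. node 5  ⊔preds=⊤  new=⊤  stable

Least fixpoint reached:
  node 0: −
  node 1: −
  node 2: −
  node 3: ⊤
  node 4: −
  node 5: ⊤
  node 6: +
  node 7: ⊤

11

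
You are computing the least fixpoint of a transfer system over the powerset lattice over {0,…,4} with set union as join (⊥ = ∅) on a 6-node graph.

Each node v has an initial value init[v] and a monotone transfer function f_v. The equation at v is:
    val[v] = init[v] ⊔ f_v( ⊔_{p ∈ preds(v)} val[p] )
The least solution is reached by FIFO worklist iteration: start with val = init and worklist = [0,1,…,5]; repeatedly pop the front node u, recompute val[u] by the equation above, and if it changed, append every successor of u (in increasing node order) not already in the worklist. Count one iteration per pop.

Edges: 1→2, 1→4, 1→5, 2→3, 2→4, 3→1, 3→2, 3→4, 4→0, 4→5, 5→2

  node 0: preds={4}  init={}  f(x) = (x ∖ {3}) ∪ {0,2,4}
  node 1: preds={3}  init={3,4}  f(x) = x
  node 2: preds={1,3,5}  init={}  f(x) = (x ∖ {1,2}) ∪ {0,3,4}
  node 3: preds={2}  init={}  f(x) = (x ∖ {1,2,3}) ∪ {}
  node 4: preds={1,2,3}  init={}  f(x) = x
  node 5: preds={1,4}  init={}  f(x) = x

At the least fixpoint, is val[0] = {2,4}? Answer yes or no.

Trace (11 dequeues):
  [1] u=0 | in {} | out {0,2,4} | prev {} | push {}
  [2] u=1 | in {} | out {3,4} | ==
  [3] u=2 | in {3,4} | out {0,3,4} | prev {} | push {}
  [4] u=3 | in {0,3,4} | out {0,4} | prev {} | push {1,2}
  [5] u=4 | in {0,3,4} | out {0,3,4} | prev {} | push {0}
  [6] u=5 | in {0,3,4} | out {0,3,4} | prev {} | push {}
  [7] u=1 | in {0,4} | out {0,3,4} | prev {3,4} | push {4,5}
  [8] u=2 | in {0,3,4} | out {0,3,4} | ==
  [9] u=0 | in {0,3,4} | out {0,2,4} | ==
  [10] u=4 | in {0,3,4} | out {0,3,4} | ==
  [11] u=5 | in {0,3,4} | out {0,3,4} | ==

Converged values:
  [0] {0,2,4}
  [1] {0,3,4}
  [2] {0,3,4}
  [3] {0,4}
  [4] {0,3,4}
  [5] {0,3,4}

no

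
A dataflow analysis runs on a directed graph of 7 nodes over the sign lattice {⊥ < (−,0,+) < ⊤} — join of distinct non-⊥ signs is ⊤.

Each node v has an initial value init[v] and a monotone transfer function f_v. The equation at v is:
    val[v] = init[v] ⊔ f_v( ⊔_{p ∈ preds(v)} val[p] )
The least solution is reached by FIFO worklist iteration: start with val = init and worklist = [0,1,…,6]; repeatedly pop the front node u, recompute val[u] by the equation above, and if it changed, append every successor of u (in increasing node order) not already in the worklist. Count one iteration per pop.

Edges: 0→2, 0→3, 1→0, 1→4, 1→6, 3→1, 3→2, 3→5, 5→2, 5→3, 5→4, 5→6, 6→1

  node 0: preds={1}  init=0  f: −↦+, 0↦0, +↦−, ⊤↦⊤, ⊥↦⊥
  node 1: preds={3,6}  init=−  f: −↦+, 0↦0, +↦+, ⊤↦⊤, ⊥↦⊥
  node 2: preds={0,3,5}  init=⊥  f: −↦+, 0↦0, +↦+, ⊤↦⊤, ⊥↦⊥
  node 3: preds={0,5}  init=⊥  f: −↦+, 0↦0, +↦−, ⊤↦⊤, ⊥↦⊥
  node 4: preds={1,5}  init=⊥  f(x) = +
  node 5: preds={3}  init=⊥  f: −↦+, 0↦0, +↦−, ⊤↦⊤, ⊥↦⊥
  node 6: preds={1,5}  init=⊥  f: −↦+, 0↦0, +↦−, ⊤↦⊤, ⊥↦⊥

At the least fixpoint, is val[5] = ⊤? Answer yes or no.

yes

Iteration log — 13 steps:
  step 1. node 0  ⊔preds=−  new=⊤  old=0  +wl: 
  step 2. node 1  ⊔preds=⊥  new=−  stable
  step 3. node 2  ⊔preds=⊤  new=⊤  old=⊥  +wl: 
  step 4. node 3  ⊔preds=⊤  new=⊤  old=⊥  +wl: 1,2
  step 5. node 4  ⊔preds=−  new=+  old=⊥  +wl: 
  step 6. node 5  ⊔preds=⊤  new=⊤  old=⊥  +wl: 3,4
  step 7. node 6  ⊔preds=⊤  new=⊤  old=⊥  +wl: 
  step 8. node 1  ⊔preds=⊤  new=⊤  old=−  +wl: 0,6
  step 9. node 2  ⊔preds=⊤  new=⊤  stable
  step 10. node 3  ⊔preds=⊤  new=⊤  stable
  step 11. node 4  ⊔preds=⊤  new=+  stable
  step 12. node 0  ⊔preds=⊤  new=⊤  stable
  step 13. node 6  ⊔preds=⊤  new=⊤  stable

Least fixpoint reached:
  node 0: ⊤
  node 1: ⊤
  node 2: ⊤
  node 3: ⊤
  node 4: +
  node 5: ⊤
  node 6: ⊤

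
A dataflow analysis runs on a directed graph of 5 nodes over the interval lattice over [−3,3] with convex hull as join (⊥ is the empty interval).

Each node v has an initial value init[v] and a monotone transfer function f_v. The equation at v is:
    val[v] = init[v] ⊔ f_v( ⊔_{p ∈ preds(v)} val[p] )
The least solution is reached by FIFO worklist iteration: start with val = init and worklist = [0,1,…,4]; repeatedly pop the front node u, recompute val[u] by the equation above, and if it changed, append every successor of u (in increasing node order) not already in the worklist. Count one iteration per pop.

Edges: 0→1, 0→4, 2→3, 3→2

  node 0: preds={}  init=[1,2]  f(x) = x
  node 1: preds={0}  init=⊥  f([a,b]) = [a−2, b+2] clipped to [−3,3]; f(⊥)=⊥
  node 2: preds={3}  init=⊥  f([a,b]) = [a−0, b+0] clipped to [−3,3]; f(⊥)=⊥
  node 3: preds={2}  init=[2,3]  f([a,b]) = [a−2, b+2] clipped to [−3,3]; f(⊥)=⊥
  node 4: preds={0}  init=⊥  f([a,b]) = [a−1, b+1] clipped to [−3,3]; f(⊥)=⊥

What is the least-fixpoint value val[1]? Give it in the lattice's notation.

[-1,3]

Trace (11 dequeues):
  [1] u=0 | in ⊥ | out [1,2] | ==
  [2] u=1 | in [1,2] | out [-1,3] | prev ⊥ | push {}
  [3] u=2 | in [2,3] | out [2,3] | prev ⊥ | push {}
  [4] u=3 | in [2,3] | out [0,3] | prev [2,3] | push {2}
  [5] u=4 | in [1,2] | out [0,3] | prev ⊥ | push {}
  [6] u=2 | in [0,3] | out [0,3] | prev [2,3] | push {3}
  [7] u=3 | in [0,3] | out [-2,3] | prev [0,3] | push {2}
  [8] u=2 | in [-2,3] | out [-2,3] | prev [0,3] | push {3}
  [9] u=3 | in [-2,3] | out [-3,3] | prev [-2,3] | push {2}
  [10] u=2 | in [-3,3] | out [-3,3] | prev [-2,3] | push {3}
  [11] u=3 | in [-3,3] | out [-3,3] | ==

Converged values:
  [0] [1,2]
  [1] [-1,3]
  [2] [-3,3]
  [3] [-3,3]
  [4] [0,3]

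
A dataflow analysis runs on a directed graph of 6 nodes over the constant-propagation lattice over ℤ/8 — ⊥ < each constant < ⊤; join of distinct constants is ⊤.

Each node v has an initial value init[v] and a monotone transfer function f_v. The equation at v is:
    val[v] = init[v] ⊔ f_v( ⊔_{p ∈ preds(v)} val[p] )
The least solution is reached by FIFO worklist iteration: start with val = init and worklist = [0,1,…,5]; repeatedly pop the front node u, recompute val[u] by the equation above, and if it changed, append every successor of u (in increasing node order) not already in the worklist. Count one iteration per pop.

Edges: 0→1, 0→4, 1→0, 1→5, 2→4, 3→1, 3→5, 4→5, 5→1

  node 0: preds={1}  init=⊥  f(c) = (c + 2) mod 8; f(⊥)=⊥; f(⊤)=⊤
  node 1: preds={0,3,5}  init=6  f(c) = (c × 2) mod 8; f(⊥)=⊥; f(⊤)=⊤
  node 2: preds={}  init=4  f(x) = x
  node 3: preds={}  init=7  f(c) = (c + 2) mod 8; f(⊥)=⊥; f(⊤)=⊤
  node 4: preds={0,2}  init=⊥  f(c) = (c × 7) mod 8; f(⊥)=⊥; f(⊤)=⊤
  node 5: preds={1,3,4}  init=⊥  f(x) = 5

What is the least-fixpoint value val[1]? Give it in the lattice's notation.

⊤

Iteration log — 9 steps:
  step 1. node 0  ⊔preds=6  new=0  old=⊥  +wl: 
  step 2. node 1  ⊔preds=⊤  new=⊤  old=6  +wl: 0
  step 3. node 2  ⊔preds=⊥  new=4  stable
  step 4. node 3  ⊔preds=⊥  new=7  stable
  step 5. node 4  ⊔preds=⊤  new=⊤  old=⊥  +wl: 
  step 6. node 5  ⊔preds=⊤  new=5  old=⊥  +wl: 1
  step 7. node 0  ⊔preds=⊤  new=⊤  old=0  +wl: 4
  step 8. node 1  ⊔preds=⊤  new=⊤  stable
  step 9. node 4  ⊔preds=⊤  new=⊤  stable

Least fixpoint reached:
  node 0: ⊤
  node 1: ⊤
  node 2: 4
  node 3: 7
  node 4: ⊤
  node 5: 5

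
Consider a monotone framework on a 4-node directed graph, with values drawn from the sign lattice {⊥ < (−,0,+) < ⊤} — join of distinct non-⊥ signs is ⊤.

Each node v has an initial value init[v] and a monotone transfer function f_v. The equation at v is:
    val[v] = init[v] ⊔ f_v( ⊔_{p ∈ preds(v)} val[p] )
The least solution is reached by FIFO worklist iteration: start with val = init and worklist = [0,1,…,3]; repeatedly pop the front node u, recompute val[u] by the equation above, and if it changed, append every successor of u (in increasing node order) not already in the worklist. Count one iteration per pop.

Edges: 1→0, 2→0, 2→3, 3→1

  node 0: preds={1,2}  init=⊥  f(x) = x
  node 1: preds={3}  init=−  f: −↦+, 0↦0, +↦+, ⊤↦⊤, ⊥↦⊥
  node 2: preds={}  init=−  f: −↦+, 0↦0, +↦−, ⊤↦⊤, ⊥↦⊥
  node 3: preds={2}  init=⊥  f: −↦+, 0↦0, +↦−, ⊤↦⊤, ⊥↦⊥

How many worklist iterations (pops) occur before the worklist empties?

Trace (6 dequeues):
  [1] u=0 | in − | out − | prev ⊥ | push {}
  [2] u=1 | in ⊥ | out − | ==
  [3] u=2 | in ⊥ | out − | ==
  [4] u=3 | in − | out + | prev ⊥ | push {1}
  [5] u=1 | in + | out ⊤ | prev − | push {0}
  [6] u=0 | in ⊤ | out ⊤ | prev − | push {}

Converged values:
  [0] ⊤
  [1] ⊤
  [2] −
  [3] +

6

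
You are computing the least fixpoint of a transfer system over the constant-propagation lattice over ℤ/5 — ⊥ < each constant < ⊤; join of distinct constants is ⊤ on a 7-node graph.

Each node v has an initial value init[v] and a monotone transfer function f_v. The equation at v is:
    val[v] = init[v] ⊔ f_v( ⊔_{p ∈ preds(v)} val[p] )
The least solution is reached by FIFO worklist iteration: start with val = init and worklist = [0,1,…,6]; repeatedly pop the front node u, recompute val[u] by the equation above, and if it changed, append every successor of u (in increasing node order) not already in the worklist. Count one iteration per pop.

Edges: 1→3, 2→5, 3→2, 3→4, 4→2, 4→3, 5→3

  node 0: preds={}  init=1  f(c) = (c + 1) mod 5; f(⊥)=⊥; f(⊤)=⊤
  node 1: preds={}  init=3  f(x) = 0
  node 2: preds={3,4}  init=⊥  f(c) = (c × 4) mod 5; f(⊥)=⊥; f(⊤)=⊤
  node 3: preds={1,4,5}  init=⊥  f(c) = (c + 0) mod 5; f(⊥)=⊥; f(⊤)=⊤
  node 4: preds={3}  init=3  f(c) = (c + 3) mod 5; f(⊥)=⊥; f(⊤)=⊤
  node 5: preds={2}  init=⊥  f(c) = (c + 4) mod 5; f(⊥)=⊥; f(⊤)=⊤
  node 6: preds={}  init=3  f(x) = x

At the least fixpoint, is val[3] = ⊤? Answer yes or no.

yes

Worklist (11 pops):
  #1 pop 0: in=⊥ → 1 (no change)
  #2 pop 1: in=⊥ → ⊤ (was 3); enqueue []
  #3 pop 2: in=3 → 2 (was ⊥); enqueue []
  #4 pop 3: in=⊤ → ⊤ (was ⊥); enqueue [2]
  #5 pop 4: in=⊤ → ⊤ (was 3); enqueue [3]
  #6 pop 5: in=2 → 1 (was ⊥); enqueue []
  #7 pop 6: in=⊥ → 3 (no change)
  #8 pop 2: in=⊤ → ⊤ (was 2); enqueue [5]
  #9 pop 3: in=⊤ → ⊤ (no change)
  #10 pop 5: in=⊤ → ⊤ (was 1); enqueue [3]
  #11 pop 3: in=⊤ → ⊤ (no change)

Fixpoint:
  val[0] = 1
  val[1] = ⊤
  val[2] = ⊤
  val[3] = ⊤
  val[4] = ⊤
  val[5] = ⊤
  val[6] = 3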